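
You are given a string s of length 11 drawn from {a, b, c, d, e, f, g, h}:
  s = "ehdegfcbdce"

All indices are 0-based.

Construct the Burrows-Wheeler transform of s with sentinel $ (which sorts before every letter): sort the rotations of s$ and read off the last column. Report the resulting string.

rank  rotation      last
    0  $ehdegfcbdce  e
    1  bdce$ehdegfc  c
    2  cbdce$ehdegf  f
    3  ce$ehdegfcbd  d
    4  dce$ehdegfcb  b
    5  degfcbdce$eh  h
    6  e$ehdegfcbdc  c
    7  egfcbdce$ehd  d
    8  ehdegfcbdce$  $
    9  fcbdce$ehdeg  g
   10  gfcbdce$ehde  e
   11  hdegfcbdce$e  e

ecfdbhcd$gee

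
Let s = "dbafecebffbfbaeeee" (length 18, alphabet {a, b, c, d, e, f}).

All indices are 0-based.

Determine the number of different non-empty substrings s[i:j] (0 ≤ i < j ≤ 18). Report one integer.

153

sorted suffixes:
  #0 SA[0]=13  'aeeee'
  #1 SA[1]=2  'afecebffbfbaeeee'
  #2 SA[2]=12  'baeeee'
  #3 SA[3]=1  'bafecebffbfbaeeee'
  #4 SA[4]=10  'bfbaeeee'
  #5 SA[5]=7  'bffbfbaeeee'
  #6 SA[6]=5  'cebffbfbaeeee'
  #7 SA[7]=0  'dbafecebffbfbaeeee'
  #8 SA[8]=17  'e'
  #9 SA[9]=6  'ebffbfbaeeee'
  #10 SA[10]=4  'ecebffbfbaeeee'
  #11 SA[11]=16  'ee'
  #12 SA[12]=15  'eee'
  #13 SA[13]=14  'eeee'
  #14 SA[14]=11  'fbaeeee'
  #15 SA[15]=9  'fbfbaeeee'
  #16 SA[16]=3  'fecebffbfbaeeee'
  #17 SA[17]=8  'ffbfbaeeee'

SA = [13, 2, 12, 1, 10, 7, 5, 0, 17, 6, 4, 16, 15, 14, 11, 9, 3, 8]
[i] adj suffixes → lcp
  [1] 13/2 → 1 ('a')
  [2] 2/12 → 0 ('')
  [3] 12/1 → 2 ('ba')
  [4] 1/10 → 1 ('b')
  [5] 10/7 → 2 ('bf')
  [6] 7/5 → 0 ('')
  [7] 5/0 → 0 ('')
  [8] 0/17 → 0 ('')
  [9] 17/6 → 1 ('e')
  [10] 6/4 → 1 ('e')
  [11] 4/16 → 1 ('e')
  [12] 16/15 → 2 ('ee')
  [13] 15/14 → 3 ('eee')
  [14] 14/11 → 0 ('')
  [15] 11/9 → 2 ('fb')
  [16] 9/3 → 1 ('f')
  [17] 3/8 → 1 ('f')

n(n+1)/2 = 18·19/2 = 171
Σ LCP = 0 + 1 + 0 + 2 + 1 + 2 + 0 + 0 + 0 + 1 + 1 + 1 + 2 + 3 + 0 + 2 + 1 + 1 = 18
distinct = 171 − 18 = 153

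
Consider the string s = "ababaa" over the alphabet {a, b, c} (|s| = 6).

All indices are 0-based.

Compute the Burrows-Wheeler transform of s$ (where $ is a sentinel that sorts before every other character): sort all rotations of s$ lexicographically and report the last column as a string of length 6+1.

rank  rotation last
    0  $ababaa  a
    1  a$ababa  a
    2  aa$abab  b
    3  abaa$ab  b
    4  ababaa$  $
    5  baa$aba  a
    6  babaa$a  a

aabb$aa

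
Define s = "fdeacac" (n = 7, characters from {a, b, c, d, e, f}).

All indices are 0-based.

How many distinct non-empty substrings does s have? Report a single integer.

rank→(start, suffix):
  0 → (5, 'ac')
  1 → (3, 'acac')
  2 → (6, 'c')
  3 → (4, 'cac')
  4 → (1, 'deacac')
  5 → (2, 'eacac')
  6 → (0, 'fdeacac')

SA = [5, 3, 6, 4, 1, 2, 0]
rank  pair      lcp
   1  s[5:],s[3:]  2  'ac'
   2  s[3:],s[6:]  0  ''
   3  s[6:],s[4:]  1  'c'
   4  s[4:],s[1:]  0  ''
   5  s[1:],s[2:]  0  ''
   6  s[2:],s[0:]  0  ''

n(n+1)/2 = 7·8/2 = 28
Σ LCP = 0 + 2 + 0 + 1 + 0 + 0 + 0 = 3
distinct = 28 − 3 = 25

25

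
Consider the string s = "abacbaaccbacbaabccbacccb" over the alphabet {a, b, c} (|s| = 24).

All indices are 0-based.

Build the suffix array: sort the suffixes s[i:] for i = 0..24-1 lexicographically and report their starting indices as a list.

[13, 5, 0, 14, 10, 2, 6, 19, 23, 12, 4, 9, 1, 18, 15, 22, 11, 3, 8, 17, 21, 7, 16, 20]

rank→(start, suffix):
  0 → (13, 'aabccbacccb')
  1 → (5, 'aaccbacbaabccbacccb')
  2 → (0, 'abacbaaccbacbaabccbacccb')
  3 → (14, 'abccbacccb')
  4 → (10, 'acbaabccbacccb')
  5 → (2, 'acbaaccbacbaabccbacccb')
  6 → (6, 'accbacbaabccbacccb')
  7 → (19, 'acccb')
  8 → (23, 'b')
  9 → (12, 'baabccbacccb')
  10 → (4, 'baaccbacbaabccbacccb')
  11 → (9, 'bacbaabccbacccb')
  12 → (1, 'bacbaaccbacbaabccbacccb')
  13 → (18, 'bacccb')
  14 → (15, 'bccbacccb')
  15 → (22, 'cb')
  16 → (11, 'cbaabccbacccb')
  17 → (3, 'cbaaccbacbaabccbacccb')
  18 → (8, 'cbacbaabccbacccb')
  19 → (17, 'cbacccb')
  20 → (21, 'ccb')
  21 → (7, 'ccbacbaabccbacccb')
  22 → (16, 'ccbacccb')
  23 → (20, 'cccb')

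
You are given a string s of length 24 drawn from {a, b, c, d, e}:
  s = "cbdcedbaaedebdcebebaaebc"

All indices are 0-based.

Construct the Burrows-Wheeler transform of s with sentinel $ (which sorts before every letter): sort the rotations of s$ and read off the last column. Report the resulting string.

rank  rotation                   last
    0  $cbdcedbaaedebdcebebaaebc  c
    1  aaebc$cbdcedbaaedebdcebeb  b
    2  aaedebdcebebaaebc$cbdcedb  b
    3  aebc$cbdcedbaaedebdcebeba  a
    4  aedebdcebebaaebc$cbdcedba  a
    5  baaebc$cbdcedbaaedebdcebe  e
    6  baaedebdcebebaaebc$cbdced  d
    7  bc$cbdcedbaaedebdcebebaae  e
    8  bdcebebaaebc$cbdcedbaaede  e
    9  bdcedbaaedebdcebebaaebc$c  c
   10  bebaaebc$cbdcedbaaedebdce  e
   11  c$cbdcedbaaedebdcebebaaeb  b
   12  cbdcedbaaedebdcebebaaebc$  $
   13  cebebaaebc$cbdcedbaaedebd  d
   14  cedbaaedebdcebebaaebc$cbd  d
   15  dbaaedebdcebebaaebc$cbdce  e
   16  dcebebaaebc$cbdcedbaaedeb  b
   17  dcedbaaedebdcebebaaebc$cb  b
   18  debdcebebaaebc$cbdcedbaae  e
   19  ebaaebc$cbdcedbaaedebdceb  b
   20  ebc$cbdcedbaaedebdcebebaa  a
   21  ebdcebebaaebc$cbdcedbaaed  d
   22  ebebaaebc$cbdcedbaaedebdc  c
   23  edbaaedebdcebebaaebc$cbdc  c
   24  edebdcebebaaebc$cbdcedbaa  a

cbbaaedeeceb$ddebbebadcca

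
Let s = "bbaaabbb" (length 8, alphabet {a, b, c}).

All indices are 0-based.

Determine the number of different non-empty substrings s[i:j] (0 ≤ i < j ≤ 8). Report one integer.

27

rank→(start, suffix):
  0 → (2, 'aaabbb')
  1 → (3, 'aabbb')
  2 → (4, 'abbb')
  3 → (7, 'b')
  4 → (1, 'baaabbb')
  5 → (6, 'bb')
  6 → (0, 'bbaaabbb')
  7 → (5, 'bbb')

SA = [2, 3, 4, 7, 1, 6, 0, 5]
[i] adj suffixes → lcp
  [1] 2/3 → 2 ('aa')
  [2] 3/4 → 1 ('a')
  [3] 4/7 → 0 ('')
  [4] 7/1 → 1 ('b')
  [5] 1/6 → 1 ('b')
  [6] 6/0 → 2 ('bb')
  [7] 0/5 → 2 ('bb')

n(n+1)/2 = 8·9/2 = 36
Σ LCP = 0 + 2 + 1 + 0 + 1 + 1 + 2 + 2 = 9
distinct = 36 − 9 = 27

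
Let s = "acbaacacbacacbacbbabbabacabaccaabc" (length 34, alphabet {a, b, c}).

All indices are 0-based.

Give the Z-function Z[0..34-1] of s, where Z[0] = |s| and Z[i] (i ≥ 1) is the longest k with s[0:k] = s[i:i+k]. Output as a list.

[34, 0, 0, 1, 2, 0, 4, 0, 0, 2, 0, 4, 0, 0, 3, 0, 0, 0, 1, 0, 0, 1, 0, 2, 0, 1, 0, 2, 0, 0, 1, 1, 0, 0]

Z[0]=34
i=1: i≥r, start 0; Z[1]=0
i=2: i≥r, start 0; Z[2]=0
i=3: i≥r, start 0; Z[3]=1 scan→box=[3,4)
i=4: i≥r, start 0; Z[4]=2 scan→box=[4,6)
i=5: min(r-i=1, Z[1]=0)=0; Z[5]=0
i=6: i≥r, start 0; Z[6]=4 scan→box=[6,10)
i=7: min(r-i=3, Z[1]=0)=0; Z[7]=0
i=8: min(r-i=2, Z[2]=0)=0; Z[8]=0
i=9: min(r-i=1, Z[3]=1)=1; Z[9]=2 scan→box=[9,11)
i=10: min(r-i=1, Z[1]=0)=0; Z[10]=0
i=11: i≥r, start 0; Z[11]=4 scan→box=[11,15)
i=12: min(r-i=3, Z[1]=0)=0; Z[12]=0
i=13: min(r-i=2, Z[2]=0)=0; Z[13]=0
i=14: min(r-i=1, Z[3]=1)=1; Z[14]=3 scan→box=[14,17)
i=15: min(r-i=2, Z[1]=0)=0; Z[15]=0
i=16: min(r-i=1, Z[2]=0)=0; Z[16]=0
i=17: i≥r, start 0; Z[17]=0
i=18: i≥r, start 0; Z[18]=1 scan→box=[18,19)
i=19: i≥r, start 0; Z[19]=0
i=20: i≥r, start 0; Z[20]=0
i=21: i≥r, start 0; Z[21]=1 scan→box=[21,22)
i=22: i≥r, start 0; Z[22]=0
i=23: i≥r, start 0; Z[23]=2 scan→box=[23,25)
i=24: min(r-i=1, Z[1]=0)=0; Z[24]=0
i=25: i≥r, start 0; Z[25]=1 scan→box=[25,26)
i=26: i≥r, start 0; Z[26]=0
i=27: i≥r, start 0; Z[27]=2 scan→box=[27,29)
i=28: min(r-i=1, Z[1]=0)=0; Z[28]=0
i=29: i≥r, start 0; Z[29]=0
i=30: i≥r, start 0; Z[30]=1 scan→box=[30,31)
i=31: i≥r, start 0; Z[31]=1 scan→box=[31,32)
i=32: i≥r, start 0; Z[32]=0
i=33: i≥r, start 0; Z[33]=0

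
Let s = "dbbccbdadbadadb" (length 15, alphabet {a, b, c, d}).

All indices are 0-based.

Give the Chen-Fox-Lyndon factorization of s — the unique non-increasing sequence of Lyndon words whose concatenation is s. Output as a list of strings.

emit factor 1: 'd' (i=0, period=1)
emit factor 2: 'bbccbd' (i=1, period=6)
emit factor 3: 'adb' (i=7, period=3)
emit factor 4: 'adadb' (i=10, period=5)

["d", "bbccbd", "adb", "adadb"]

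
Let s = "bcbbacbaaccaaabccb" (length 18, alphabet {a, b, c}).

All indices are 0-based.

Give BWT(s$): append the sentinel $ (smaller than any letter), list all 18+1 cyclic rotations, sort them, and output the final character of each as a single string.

bcababaccbc$accabab

rank  rotation             last
    0  $bcbbacbaaccaaabccb  b
    1  aaabccb$bcbbacbaacc  c
    2  aabccb$bcbbacbaacca  a
    3  aaccaaabccb$bcbbacb  b
    4  abccb$bcbbacbaaccaa  a
    5  acbaaccaaabccb$bcbb  b
    6  accaaabccb$bcbbacba  a
    7  b$bcbbacbaaccaaabcc  c
    8  baaccaaabccb$bcbbac  c
    9  bacbaaccaaabccb$bcb  b
   10  bbacbaaccaaabccb$bc  c
   11  bcbbacbaaccaaabccb$  $
   12  bccb$bcbbacbaaccaaa  a
   13  caaabccb$bcbbacbaac  c
   14  cb$bcbbacbaaccaaabc  c
   15  cbaaccaaabccb$bcbba  a
   16  cbbacbaaccaaabccb$b  b
   17  ccaaabccb$bcbbacbaa  a
   18  ccb$bcbbacbaaccaaab  b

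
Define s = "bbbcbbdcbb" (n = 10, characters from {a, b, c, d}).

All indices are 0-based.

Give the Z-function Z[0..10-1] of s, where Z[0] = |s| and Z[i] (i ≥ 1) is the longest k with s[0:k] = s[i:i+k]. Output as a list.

[10, 2, 1, 0, 2, 1, 0, 0, 2, 1]

Z[0]=10
i=1: outside box; Z[1]=2 grow→box=[1,3)
i=2: min(r-i=1, Z[1]=2)=1; Z[2]=1
i=3: outside box; Z[3]=0
i=4: outside box; Z[4]=2 grow→box=[4,6)
i=5: min(r-i=1, Z[1]=2)=1; Z[5]=1
i=6: outside box; Z[6]=0
i=7: outside box; Z[7]=0
i=8: outside box; Z[8]=2 grow→box=[8,10)
i=9: min(r-i=1, Z[1]=2)=1; Z[9]=1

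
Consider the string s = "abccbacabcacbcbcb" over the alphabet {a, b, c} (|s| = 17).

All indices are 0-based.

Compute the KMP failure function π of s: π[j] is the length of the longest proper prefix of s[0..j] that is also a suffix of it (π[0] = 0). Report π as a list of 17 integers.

π[0] = 0
j=1 s[j]='b': π[1]=0 (border '')
j=2 s[j]='c': π[2]=0 (border '')
j=3 s[j]='c': π[3]=0 (border '')
j=4 s[j]='b': π[4]=0 (border '')
j=5 s[j]='a': π[5]=1 (border 'a')
j=6 s[j]='c': k: 1→0; π[6]=0 (border '')
j=7 s[j]='a': π[7]=1 (border 'a')
j=8 s[j]='b': π[8]=2 (border 'ab')
j=9 s[j]='c': π[9]=3 (border 'abc')
j=10 s[j]='a': k: 3→0; π[10]=1 (border 'a')
j=11 s[j]='c': k: 1→0; π[11]=0 (border '')
j=12 s[j]='b': π[12]=0 (border '')
j=13 s[j]='c': π[13]=0 (border '')
j=14 s[j]='b': π[14]=0 (border '')
j=15 s[j]='c': π[15]=0 (border '')
j=16 s[j]='b': π[16]=0 (border '')

[0, 0, 0, 0, 0, 1, 0, 1, 2, 3, 1, 0, 0, 0, 0, 0, 0]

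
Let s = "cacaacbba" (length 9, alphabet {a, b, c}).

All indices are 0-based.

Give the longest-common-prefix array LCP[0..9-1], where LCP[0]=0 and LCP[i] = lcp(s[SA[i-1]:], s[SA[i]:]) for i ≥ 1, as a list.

[0, 1, 1, 2, 0, 1, 0, 2, 1]

sorted suffixes:
  #0 SA[0]=8  'a'
  #1 SA[1]=3  'aacbba'
  #2 SA[2]=1  'acaacbba'
  #3 SA[3]=4  'acbba'
  #4 SA[4]=7  'ba'
  #5 SA[5]=6  'bba'
  #6 SA[6]=2  'caacbba'
  #7 SA[7]=0  'cacaacbba'
  #8 SA[8]=5  'cbba'

SA = [8, 3, 1, 4, 7, 6, 2, 0, 5]
rank  pair      lcp
   1  s[8:],s[3:]  1  'a'
   2  s[3:],s[1:]  1  'a'
   3  s[1:],s[4:]  2  'ac'
   4  s[4:],s[7:]  0  ''
   5  s[7:],s[6:]  1  'b'
   6  s[6:],s[2:]  0  ''
   7  s[2:],s[0:]  2  'ca'
   8  s[0:],s[5:]  1  'c'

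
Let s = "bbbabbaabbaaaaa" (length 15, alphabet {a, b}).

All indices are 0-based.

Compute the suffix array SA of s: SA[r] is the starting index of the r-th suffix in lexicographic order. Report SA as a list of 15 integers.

rank→(start, suffix):
  0 → (14, 'a')
  1 → (13, 'aa')
  2 → (12, 'aaa')
  3 → (11, 'aaaa')
  4 → (10, 'aaaaa')
  5 → (6, 'aabbaaaaa')
  6 → (7, 'abbaaaaa')
  7 → (3, 'abbaabbaaaaa')
  8 → (9, 'baaaaa')
  9 → (5, 'baabbaaaaa')
  10 → (2, 'babbaabbaaaaa')
  11 → (8, 'bbaaaaa')
  12 → (4, 'bbaabbaaaaa')
  13 → (1, 'bbabbaabbaaaaa')
  14 → (0, 'bbbabbaabbaaaaa')

[14, 13, 12, 11, 10, 6, 7, 3, 9, 5, 2, 8, 4, 1, 0]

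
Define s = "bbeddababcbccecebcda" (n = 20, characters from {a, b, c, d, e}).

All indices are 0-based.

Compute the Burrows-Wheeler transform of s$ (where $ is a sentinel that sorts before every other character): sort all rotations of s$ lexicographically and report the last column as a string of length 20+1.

rank  rotation               last
    0  $bbeddababcbccecebcda  a
    1  a$bbeddababcbccecebcd  d
    2  ababcbccecebcda$bbedd  d
    3  abcbccecebcda$bbeddab  b
    4  babcbccecebcda$bbedda  a
    5  bbeddababcbccecebcda$  $
    6  bcbccecebcda$bbeddaba  a
    7  bccecebcda$bbeddababc  c
    8  bcda$bbeddababcbccece  e
    9  beddababcbccecebcda$b  b
   10  cbccecebcda$bbeddabab  b
   11  ccecebcda$bbeddababcb  b
   12  cda$bbeddababcbcceceb  b
   13  cebcda$bbeddababcbcce  e
   14  cecebcda$bbeddababcbc  c
   15  da$bbeddababcbccecebc  c
   16  dababcbccecebcda$bbed  d
   17  ddababcbccecebcda$bbe  e
   18  ebcda$bbeddababcbccec  c
   19  ecebcda$bbeddababcbcc  c
   20  eddababcbccecebcda$bb  b

addba$acebbbbeccdeccb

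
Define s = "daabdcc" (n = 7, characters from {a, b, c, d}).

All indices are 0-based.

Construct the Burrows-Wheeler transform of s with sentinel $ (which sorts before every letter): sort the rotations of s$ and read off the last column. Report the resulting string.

cdaacd$b

rank  rotation  last
    0  $daabdcc  c
    1  aabdcc$d  d
    2  abdcc$da  a
    3  bdcc$daa  a
    4  c$daabdc  c
    5  cc$daabd  d
    6  daabdcc$  $
    7  dcc$daab  b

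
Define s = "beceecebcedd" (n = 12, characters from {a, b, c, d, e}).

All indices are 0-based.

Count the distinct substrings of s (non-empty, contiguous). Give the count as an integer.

rank | idx | suffix
   0 |   7 | bcedd
   1 |   0 | beceecebcedd
   2 |   5 | cebcedd
   3 |   8 | cedd
   4 |   2 | ceecebcedd
   5 |  11 | d
   6 |  10 | dd
   7 |   6 | ebcedd
   8 |   4 | ecebcedd
   9 |   1 | eceecebcedd
  10 |   9 | edd
  11 |   3 | eecebcedd

SA = [7, 0, 5, 8, 2, 11, 10, 6, 4, 1, 9, 3]
[i] adj suffixes → lcp
  [1] 7/0 → 1 ('b')
  [2] 0/5 → 0 ('')
  [3] 5/8 → 2 ('ce')
  [4] 8/2 → 2 ('ce')
  [5] 2/11 → 0 ('')
  [6] 11/10 → 1 ('d')
  [7] 10/6 → 0 ('')
  [8] 6/4 → 1 ('e')
  [9] 4/1 → 3 ('ece')
  [10] 1/9 → 1 ('e')
  [11] 9/3 → 1 ('e')

n(n+1)/2 = 12·13/2 = 78
Σ LCP = 0 + 1 + 0 + 2 + 2 + 0 + 1 + 0 + 1 + 3 + 1 + 1 = 12
distinct = 78 − 12 = 66

66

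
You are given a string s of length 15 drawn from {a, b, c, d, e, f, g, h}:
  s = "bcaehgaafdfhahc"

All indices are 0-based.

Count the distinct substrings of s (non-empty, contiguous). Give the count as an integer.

113

rank→(start, suffix):
  0 → (6, 'aafdfhahc')
  1 → (2, 'aehgaafdfhahc')
  2 → (7, 'afdfhahc')
  3 → (12, 'ahc')
  4 → (0, 'bcaehgaafdfhahc')
  5 → (14, 'c')
  6 → (1, 'caehgaafdfhahc')
  7 → (9, 'dfhahc')
  8 → (3, 'ehgaafdfhahc')
  9 → (8, 'fdfhahc')
  10 → (10, 'fhahc')
  11 → (5, 'gaafdfhahc')
  12 → (11, 'hahc')
  13 → (13, 'hc')
  14 → (4, 'hgaafdfhahc')

SA = [6, 2, 7, 12, 0, 14, 1, 9, 3, 8, 10, 5, 11, 13, 4]
[i] adj suffixes → lcp
  [1] 6/2 → 1 ('a')
  [2] 2/7 → 1 ('a')
  [3] 7/12 → 1 ('a')
  [4] 12/0 → 0 ('')
  [5] 0/14 → 0 ('')
  [6] 14/1 → 1 ('c')
  [7] 1/9 → 0 ('')
  [8] 9/3 → 0 ('')
  [9] 3/8 → 0 ('')
  [10] 8/10 → 1 ('f')
  [11] 10/5 → 0 ('')
  [12] 5/11 → 0 ('')
  [13] 11/13 → 1 ('h')
  [14] 13/4 → 1 ('h')

n(n+1)/2 = 15·16/2 = 120
Σ LCP = 0 + 1 + 1 + 1 + 0 + 0 + 1 + 0 + 0 + 0 + 1 + 0 + 0 + 1 + 1 = 7
distinct = 120 − 7 = 113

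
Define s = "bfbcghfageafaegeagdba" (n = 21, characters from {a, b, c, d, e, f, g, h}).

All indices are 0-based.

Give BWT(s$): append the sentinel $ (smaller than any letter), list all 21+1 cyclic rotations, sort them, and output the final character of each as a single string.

rank  rotation                last
    0  $bfbcghfageafaegeagdba  a
    1  a$bfbcghfageafaegeagdb  b
    2  aegeagdba$bfbcghfageaf  f
    3  afaegeagdba$bfbcghfage  e
    4  agdba$bfbcghfageafaege  e
    5  ageafaegeagdba$bfbcghf  f
    6  ba$bfbcghfageafaegeagd  d
    7  bcghfageafaegeagdba$bf  f
    8  bfbcghfageafaegeagdba$  $
    9  cghfageafaegeagdba$bfb  b
   10  dba$bfbcghfageafaegeag  g
   11  eafaegeagdba$bfbcghfag  g
   12  eagdba$bfbcghfageafaeg  g
   13  egeagdba$bfbcghfageafa  a
   14  faegeagdba$bfbcghfagea  a
   15  fageafaegeagdba$bfbcgh  h
   16  fbcghfageafaegeagdba$b  b
   17  gdba$bfbcghfageafaegea  a
   18  geafaegeagdba$bfbcghfa  a
   19  geagdba$bfbcghfageafae  e
   20  ghfageafaegeagdba$bfbc  c
   21  hfageafaegeagdba$bfbcg  g

abfeefdf$bgggaahbaaecg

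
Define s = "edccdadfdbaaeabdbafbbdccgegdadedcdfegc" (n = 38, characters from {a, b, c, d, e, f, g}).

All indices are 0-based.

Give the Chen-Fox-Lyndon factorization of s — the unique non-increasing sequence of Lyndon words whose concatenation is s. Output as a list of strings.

["e", "d", "ccd", "adfdb", "aaeabdbafbbdccgegdadedcdfegc"]

emit factor 1: 'e' (i=0, period=1)
emit factor 2: 'd' (i=1, period=1)
emit factor 3: 'ccd' (i=2, period=3)
emit factor 4: 'adfdb' (i=5, period=5)
emit factor 5: 'aaeabdbafbbdccgegdadedcdfegc' (i=10, period=28)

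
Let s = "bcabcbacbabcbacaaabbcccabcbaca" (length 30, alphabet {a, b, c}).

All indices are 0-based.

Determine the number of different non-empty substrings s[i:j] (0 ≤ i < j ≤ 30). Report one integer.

sorted suffixes:
  #0 SA[0]=29  'a'
  #1 SA[1]=15  'aaabbcccabcbaca'
  #2 SA[2]=16  'aabbcccabcbaca'
  #3 SA[3]=17  'abbcccabcbaca'
  #4 SA[4]=23  'abcbaca'
  #5 SA[5]=9  'abcbacaaabbcccabcbaca'
  #6 SA[6]=2  'abcbacbabcbacaaabbcccabcbaca'
  #7 SA[7]=27  'aca'
  #8 SA[8]=13  'acaaabbcccabcbaca'
  #9 SA[9]=6  'acbabcbacaaabbcccabcbaca'
  #10 SA[10]=8  'babcbacaaabbcccabcbaca'
  #11 SA[11]=26  'baca'
  #12 SA[12]=12  'bacaaabbcccabcbaca'
  #13 SA[13]=5  'bacbabcbacaaabbcccabcbaca'
  #14 SA[14]=18  'bbcccabcbaca'
  #15 SA[15]=0  'bcabcbacbabcbacaaabbcccabcbaca'
  #16 SA[16]=24  'bcbaca'
  #17 SA[17]=10  'bcbacaaabbcccabcbaca'
  #18 SA[18]=3  'bcbacbabcbacaaabbcccabcbaca'
  #19 SA[19]=19  'bcccabcbaca'
  #20 SA[20]=28  'ca'
  #21 SA[21]=14  'caaabbcccabcbaca'
  #22 SA[22]=22  'cabcbaca'
  #23 SA[23]=1  'cabcbacbabcbacaaabbcccabcbaca'
  #24 SA[24]=7  'cbabcbacaaabbcccabcbaca'
  #25 SA[25]=25  'cbaca'
  #26 SA[26]=11  'cbacaaabbcccabcbaca'
  #27 SA[27]=4  'cbacbabcbacaaabbcccabcbaca'
  #28 SA[28]=21  'ccabcbaca'
  #29 SA[29]=20  'cccabcbaca'

SA = [29, 15, 16, 17, 23, 9, 2, 27, 13, 6, 8, 26, 12, 5, 18, 0, 24, 10, 3, 19, 28, 14, 22, 1, 7, 25, 11, 4, 21, 20]
i: (SA[i-1],SA[i]) lcp shared
  1: (29,15) 1 'a'
  2: (15,16) 2 'aa'
  3: (16,17) 1 'a'
  4: (17,23) 2 'ab'
  5: (23,9) 7 'abcbaca'
  6: (9,2) 6 'abcbac'
  7: (2,27) 1 'a'
  8: (27,13) 3 'aca'
  9: (13,6) 2 'ac'
  10: (6,8) 0 ''
  11: (8,26) 2 'ba'
  12: (26,12) 4 'baca'
  13: (12,5) 3 'bac'
  14: (5,18) 1 'b'
  15: (18,0) 1 'b'
  16: (0,24) 2 'bc'
  17: (24,10) 6 'bcbaca'
  18: (10,3) 5 'bcbac'
  19: (3,19) 2 'bc'
  20: (19,28) 0 ''
  21: (28,14) 2 'ca'
  22: (14,22) 2 'ca'
  23: (22,1) 7 'cabcbac'
  24: (1,7) 1 'c'
  25: (7,25) 3 'cba'
  26: (25,11) 5 'cbaca'
  27: (11,4) 4 'cbac'
  28: (4,21) 1 'c'
  29: (21,20) 2 'cc'

n(n+1)/2 = 30·31/2 = 465
Σ LCP = 0 + 1 + 2 + 1 + 2 + 7 + 6 + 1 + 3 + 2 + 0 + 2 + 4 + 3 + 1 + 1 + 2 + 6 + 5 + 2 + 0 + 2 + 2 + 7 + 1 + 3 + 5 + 4 + 1 + 2 = 78
distinct = 465 − 78 = 387

387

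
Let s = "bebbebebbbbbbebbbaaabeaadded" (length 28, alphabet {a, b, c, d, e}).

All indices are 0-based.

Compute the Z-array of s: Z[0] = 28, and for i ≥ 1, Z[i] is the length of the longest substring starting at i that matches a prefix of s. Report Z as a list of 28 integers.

Z[0]=28
i=1: outside box; Z[1]=0
i=2: outside box; Z[2]=1 scan→box=[2,3)
i=3: outside box; Z[3]=3 scan→box=[3,6)
i=4: min(r-i=2, Z[1]=0)=0; Z[4]=0
i=5: min(r-i=1, Z[2]=1)=1; Z[5]=4 scan→box=[5,9)
i=6: min(r-i=3, Z[1]=0)=0; Z[6]=0
i=7: min(r-i=2, Z[2]=1)=1; Z[7]=1
i=8: min(r-i=1, Z[3]=3)=1; Z[8]=1
i=9: outside box; Z[9]=1 scan→box=[9,10)
i=10: outside box; Z[10]=1 scan→box=[10,11)
i=11: outside box; Z[11]=1 scan→box=[11,12)
i=12: outside box; Z[12]=4 scan→box=[12,16)
i=13: min(r-i=3, Z[1]=0)=0; Z[13]=0
i=14: min(r-i=2, Z[2]=1)=1; Z[14]=1
i=15: min(r-i=1, Z[3]=3)=1; Z[15]=1
i=16: outside box; Z[16]=1 scan→box=[16,17)
i=17: outside box; Z[17]=0
i=18: outside box; Z[18]=0
i=19: outside box; Z[19]=0
i=20: outside box; Z[20]=2 scan→box=[20,22)
i=21: min(r-i=1, Z[1]=0)=0; Z[21]=0
i=22: outside box; Z[22]=0
i=23: outside box; Z[23]=0
i=24: outside box; Z[24]=0
i=25: outside box; Z[25]=0
i=26: outside box; Z[26]=0
i=27: outside box; Z[27]=0

[28, 0, 1, 3, 0, 4, 0, 1, 1, 1, 1, 1, 4, 0, 1, 1, 1, 0, 0, 0, 2, 0, 0, 0, 0, 0, 0, 0]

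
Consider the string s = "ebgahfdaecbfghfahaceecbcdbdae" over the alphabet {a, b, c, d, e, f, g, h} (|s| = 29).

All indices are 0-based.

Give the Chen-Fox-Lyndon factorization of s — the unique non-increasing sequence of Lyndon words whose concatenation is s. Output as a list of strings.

["e", "bg", "ahfd", "aecbfghfah", "aceecbcdbdae"]

emit factor 1: 'e' (i=0, period=1)
emit factor 2: 'bg' (i=1, period=2)
emit factor 3: 'ahfd' (i=3, period=4)
emit factor 4: 'aecbfghfah' (i=7, period=10)
emit factor 5: 'aceecbcdbdae' (i=17, period=12)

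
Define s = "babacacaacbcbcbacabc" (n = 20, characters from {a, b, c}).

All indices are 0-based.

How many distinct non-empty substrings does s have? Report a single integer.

174

sorted suffixes:
  #0 SA[0]=7  'aacbcbcbacabc'
  #1 SA[1]=1  'abacacaacbcbcbacabc'
  #2 SA[2]=17  'abc'
  #3 SA[3]=5  'acaacbcbcbacabc'
  #4 SA[4]=15  'acabc'
  #5 SA[5]=3  'acacaacbcbcbacabc'
  #6 SA[6]=8  'acbcbcbacabc'
  #7 SA[7]=0  'babacacaacbcbcbacabc'
  #8 SA[8]=14  'bacabc'
  #9 SA[9]=2  'bacacaacbcbcbacabc'
  #10 SA[10]=18  'bc'
  #11 SA[11]=12  'bcbacabc'
  #12 SA[12]=10  'bcbcbacabc'
  #13 SA[13]=19  'c'
  #14 SA[14]=6  'caacbcbcbacabc'
  #15 SA[15]=16  'cabc'
  #16 SA[16]=4  'cacaacbcbcbacabc'
  #17 SA[17]=13  'cbacabc'
  #18 SA[18]=11  'cbcbacabc'
  #19 SA[19]=9  'cbcbcbacabc'

SA = [7, 1, 17, 5, 15, 3, 8, 0, 14, 2, 18, 12, 10, 19, 6, 16, 4, 13, 11, 9]
[i] adj suffixes → lcp
  [1] 7/1 → 1 ('a')
  [2] 1/17 → 2 ('ab')
  [3] 17/5 → 1 ('a')
  [4] 5/15 → 3 ('aca')
  [5] 15/3 → 3 ('aca')
  [6] 3/8 → 2 ('ac')
  [7] 8/0 → 0 ('')
  [8] 0/14 → 2 ('ba')
  [9] 14/2 → 4 ('baca')
  [10] 2/18 → 1 ('b')
  [11] 18/12 → 2 ('bc')
  [12] 12/10 → 3 ('bcb')
  [13] 10/19 → 0 ('')
  [14] 19/6 → 1 ('c')
  [15] 6/16 → 2 ('ca')
  [16] 16/4 → 2 ('ca')
  [17] 4/13 → 1 ('c')
  [18] 13/11 → 2 ('cb')
  [19] 11/9 → 4 ('cbcb')

n(n+1)/2 = 20·21/2 = 210
Σ LCP = 0 + 1 + 2 + 1 + 3 + 3 + 2 + 0 + 2 + 4 + 1 + 2 + 3 + 0 + 1 + 2 + 2 + 1 + 2 + 4 = 36
distinct = 210 − 36 = 174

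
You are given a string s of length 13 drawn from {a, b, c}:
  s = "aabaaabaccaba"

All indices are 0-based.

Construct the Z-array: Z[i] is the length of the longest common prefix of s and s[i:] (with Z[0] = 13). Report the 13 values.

[13, 1, 0, 2, 4, 1, 0, 1, 0, 0, 1, 0, 1]

Z[0]=13
i=1: fresh scan; Z[1]=1 scan→box=[1,2)
i=2: fresh scan; Z[2]=0
i=3: fresh scan; Z[3]=2 scan→box=[3,5)
i=4: min(r-i=1, Z[1]=1)=1; Z[4]=4 scan→box=[4,8)
i=5: min(r-i=3, Z[1]=1)=1; Z[5]=1
i=6: min(r-i=2, Z[2]=0)=0; Z[6]=0
i=7: min(r-i=1, Z[3]=2)=1; Z[7]=1
i=8: fresh scan; Z[8]=0
i=9: fresh scan; Z[9]=0
i=10: fresh scan; Z[10]=1 scan→box=[10,11)
i=11: fresh scan; Z[11]=0
i=12: fresh scan; Z[12]=1 scan→box=[12,13)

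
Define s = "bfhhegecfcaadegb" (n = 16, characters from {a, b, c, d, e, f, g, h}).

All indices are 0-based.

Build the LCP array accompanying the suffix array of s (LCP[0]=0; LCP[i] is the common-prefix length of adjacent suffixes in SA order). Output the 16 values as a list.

[0, 1, 0, 1, 0, 1, 0, 0, 1, 2, 0, 1, 0, 1, 0, 1]

rank | idx | suffix
   0 |  10 | aadegb
   1 |  11 | adegb
   2 |  15 | b
   3 |   0 | bfhhegecfcaadegb
   4 |   9 | caadegb
   5 |   7 | cfcaadegb
   6 |  12 | degb
   7 |   6 | ecfcaadegb
   8 |  13 | egb
   9 |   4 | egecfcaadegb
  10 |   8 | fcaadegb
  11 |   1 | fhhegecfcaadegb
  12 |  14 | gb
  13 |   5 | gecfcaadegb
  14 |   3 | hegecfcaadegb
  15 |   2 | hhegecfcaadegb

SA = [10, 11, 15, 0, 9, 7, 12, 6, 13, 4, 8, 1, 14, 5, 3, 2]
[i] adj suffixes → lcp
  [1] 10/11 → 1 ('a')
  [2] 11/15 → 0 ('')
  [3] 15/0 → 1 ('b')
  [4] 0/9 → 0 ('')
  [5] 9/7 → 1 ('c')
  [6] 7/12 → 0 ('')
  [7] 12/6 → 0 ('')
  [8] 6/13 → 1 ('e')
  [9] 13/4 → 2 ('eg')
  [10] 4/8 → 0 ('')
  [11] 8/1 → 1 ('f')
  [12] 1/14 → 0 ('')
  [13] 14/5 → 1 ('g')
  [14] 5/3 → 0 ('')
  [15] 3/2 → 1 ('h')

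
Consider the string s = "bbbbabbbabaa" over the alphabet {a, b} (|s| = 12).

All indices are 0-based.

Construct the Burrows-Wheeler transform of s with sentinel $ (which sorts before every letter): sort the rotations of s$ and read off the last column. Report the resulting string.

aabbbabbbbab$

rank  rotation       last
    0  $bbbbabbbabaa  a
    1  a$bbbbabbbaba  a
    2  aa$bbbbabbbab  b
    3  abaa$bbbbabbb  b
    4  abbbabaa$bbbb  b
    5  baa$bbbbabbba  a
    6  babaa$bbbbabb  b
    7  babbbabaa$bbb  b
    8  bbabaa$bbbbab  b
    9  bbabbbabaa$bb  b
   10  bbbabaa$bbbba  a
   11  bbbabbbabaa$b  b
   12  bbbbabbbabaa$  $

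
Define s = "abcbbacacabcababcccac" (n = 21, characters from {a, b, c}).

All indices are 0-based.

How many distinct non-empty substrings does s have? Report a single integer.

rank | idx | suffix
   0 |  12 | ababcccac
   1 |   9 | abcababcccac
   2 |   0 | abcbbacacabcababcccac
   3 |  14 | abcccac
   4 |  19 | ac
   5 |   7 | acabcababcccac
   6 |   5 | acacabcababcccac
   7 |  13 | babcccac
   8 |   4 | bacacabcababcccac
   9 |   3 | bbacacabcababcccac
  10 |  10 | bcababcccac
  11 |   1 | bcbbacacabcababcccac
  12 |  15 | bcccac
  13 |  20 | c
  14 |  11 | cababcccac
  15 |   8 | cabcababcccac
  16 |  18 | cac
  17 |   6 | cacabcababcccac
  18 |   2 | cbbacacabcababcccac
  19 |  17 | ccac
  20 |  16 | cccac

SA = [12, 9, 0, 14, 19, 7, 5, 13, 4, 3, 10, 1, 15, 20, 11, 8, 18, 6, 2, 17, 16]
rank  pair      lcp
   1  s[12:],s[9:]  2  'ab'
   2  s[9:],s[0:]  3  'abc'
   3  s[0:],s[14:]  3  'abc'
   4  s[14:],s[19:]  1  'a'
   5  s[19:],s[7:]  2  'ac'
   6  s[7:],s[5:]  3  'aca'
   7  s[5:],s[13:]  0  ''
   8  s[13:],s[4:]  2  'ba'
   9  s[4:],s[3:]  1  'b'
  10  s[3:],s[10:]  1  'b'
  11  s[10:],s[1:]  2  'bc'
  12  s[1:],s[15:]  2  'bc'
  13  s[15:],s[20:]  0  ''
  14  s[20:],s[11:]  1  'c'
  15  s[11:],s[8:]  3  'cab'
  16  s[8:],s[18:]  2  'ca'
  17  s[18:],s[6:]  3  'cac'
  18  s[6:],s[2:]  1  'c'
  19  s[2:],s[17:]  1  'c'
  20  s[17:],s[16:]  2  'cc'

n(n+1)/2 = 21·22/2 = 231
Σ LCP = 0 + 2 + 3 + 3 + 1 + 2 + 3 + 0 + 2 + 1 + 1 + 2 + 2 + 0 + 1 + 3 + 2 + 3 + 1 + 1 + 2 = 35
distinct = 231 − 35 = 196

196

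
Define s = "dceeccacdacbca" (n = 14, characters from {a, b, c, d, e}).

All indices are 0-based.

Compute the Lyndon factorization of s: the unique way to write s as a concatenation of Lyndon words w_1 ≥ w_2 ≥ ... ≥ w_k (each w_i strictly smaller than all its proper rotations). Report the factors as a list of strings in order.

emit factor 1: 'd' (i=0, period=1)
emit factor 2: 'cee' (i=1, period=3)
emit factor 3: 'c' (i=4, period=1)
emit factor 4: 'c' (i=5, period=1)
emit factor 5: 'acd' (i=6, period=3)
emit factor 6: 'acbc' (i=9, period=4)
emit factor 7: 'a' (i=13, period=1)

["d", "cee", "c", "c", "acd", "acbc", "a"]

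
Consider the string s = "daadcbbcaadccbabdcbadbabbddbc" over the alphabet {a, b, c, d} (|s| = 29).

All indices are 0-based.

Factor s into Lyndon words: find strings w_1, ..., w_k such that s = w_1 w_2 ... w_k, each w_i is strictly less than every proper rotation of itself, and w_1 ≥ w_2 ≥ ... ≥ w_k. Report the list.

["d", "aadcbbcaadccbabdcbadbabbddbc"]

emit factor 1: 'd' (i=0, period=1)
emit factor 2: 'aadcbbcaadccbabdcbadbabbddbc' (i=1, period=28)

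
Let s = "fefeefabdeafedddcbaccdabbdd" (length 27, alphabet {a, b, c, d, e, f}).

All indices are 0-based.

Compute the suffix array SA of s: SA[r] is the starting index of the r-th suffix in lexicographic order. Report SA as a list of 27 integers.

[22, 6, 18, 10, 17, 23, 24, 7, 16, 19, 20, 26, 21, 15, 25, 14, 13, 8, 9, 12, 3, 4, 1, 5, 11, 2, 0]

rank | idx | suffix
   0 |  22 | abbdd
   1 |   6 | abdeafedddcbaccdabbdd
   2 |  18 | accdabbdd
   3 |  10 | afedddcbaccdabbdd
   4 |  17 | baccdabbdd
   5 |  23 | bbdd
   6 |  24 | bdd
   7 |   7 | bdeafedddcbaccdabbdd
   8 |  16 | cbaccdabbdd
   9 |  19 | ccdabbdd
  10 |  20 | cdabbdd
  11 |  26 | d
  12 |  21 | dabbdd
  13 |  15 | dcbaccdabbdd
  14 |  25 | dd
  15 |  14 | ddcbaccdabbdd
  16 |  13 | dddcbaccdabbdd
  17 |   8 | deafedddcbaccdabbdd
  18 |   9 | eafedddcbaccdabbdd
  19 |  12 | edddcbaccdabbdd
  20 |   3 | eefabdeafedddcbaccdabbdd
  21 |   4 | efabdeafedddcbaccdabbdd
  22 |   1 | efeefabdeafedddcbaccdabbdd
  23 |   5 | fabdeafedddcbaccdabbdd
  24 |  11 | fedddcbaccdabbdd
  25 |   2 | feefabdeafedddcbaccdabbdd
  26 |   0 | fefeefabdeafedddcbaccdabbdd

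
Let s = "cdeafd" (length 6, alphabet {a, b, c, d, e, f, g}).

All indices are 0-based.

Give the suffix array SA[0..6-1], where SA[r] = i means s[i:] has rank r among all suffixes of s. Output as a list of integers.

rank→(start, suffix):
  0 → (3, 'afd')
  1 → (0, 'cdeafd')
  2 → (5, 'd')
  3 → (1, 'deafd')
  4 → (2, 'eafd')
  5 → (4, 'fd')

[3, 0, 5, 1, 2, 4]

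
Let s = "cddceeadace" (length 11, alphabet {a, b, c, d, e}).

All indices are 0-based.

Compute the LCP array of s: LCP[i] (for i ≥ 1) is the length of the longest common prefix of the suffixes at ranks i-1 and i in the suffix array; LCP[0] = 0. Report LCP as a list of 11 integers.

sorted suffixes:
  #0 SA[0]=8  'ace'
  #1 SA[1]=6  'adace'
  #2 SA[2]=0  'cddceeadace'
  #3 SA[3]=9  'ce'
  #4 SA[4]=3  'ceeadace'
  #5 SA[5]=7  'dace'
  #6 SA[6]=2  'dceeadace'
  #7 SA[7]=1  'ddceeadace'
  #8 SA[8]=10  'e'
  #9 SA[9]=5  'eadace'
  #10 SA[10]=4  'eeadace'

SA = [8, 6, 0, 9, 3, 7, 2, 1, 10, 5, 4]
i: (SA[i-1],SA[i]) lcp shared
  1: (8,6) 1 'a'
  2: (6,0) 0 ''
  3: (0,9) 1 'c'
  4: (9,3) 2 'ce'
  5: (3,7) 0 ''
  6: (7,2) 1 'd'
  7: (2,1) 1 'd'
  8: (1,10) 0 ''
  9: (10,5) 1 'e'
  10: (5,4) 1 'e'

[0, 1, 0, 1, 2, 0, 1, 1, 0, 1, 1]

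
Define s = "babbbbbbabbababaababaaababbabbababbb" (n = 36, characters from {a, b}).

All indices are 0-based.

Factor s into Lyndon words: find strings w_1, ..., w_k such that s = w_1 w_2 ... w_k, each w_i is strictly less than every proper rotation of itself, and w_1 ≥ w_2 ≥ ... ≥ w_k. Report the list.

emit factor 1: 'b' (i=0, period=1)
emit factor 2: 'abbbbbb' (i=1, period=7)
emit factor 3: 'abb' (i=8, period=3)
emit factor 4: 'ab' (i=11, period=2)
emit factor 5: 'ab' (i=13, period=2)
emit factor 6: 'aabab' (i=15, period=5)
emit factor 7: 'aaababbabbababbb' (i=20, period=16)

["b", "abbbbbb", "abb", "ab", "ab", "aabab", "aaababbabbababbb"]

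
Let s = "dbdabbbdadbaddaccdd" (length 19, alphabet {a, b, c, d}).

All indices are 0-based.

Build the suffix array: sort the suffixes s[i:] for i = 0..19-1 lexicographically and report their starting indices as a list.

[3, 14, 8, 11, 10, 4, 5, 1, 6, 15, 16, 18, 2, 13, 7, 9, 0, 17, 12]

rank | idx | suffix
   0 |   3 | abbbdadbaddaccdd
   1 |  14 | accdd
   2 |   8 | adbaddaccdd
   3 |  11 | addaccdd
   4 |  10 | baddaccdd
   5 |   4 | bbbdadbaddaccdd
   6 |   5 | bbdadbaddaccdd
   7 |   1 | bdabbbdadbaddaccdd
   8 |   6 | bdadbaddaccdd
   9 |  15 | ccdd
  10 |  16 | cdd
  11 |  18 | d
  12 |   2 | dabbbdadbaddaccdd
  13 |  13 | daccdd
  14 |   7 | dadbaddaccdd
  15 |   9 | dbaddaccdd
  16 |   0 | dbdabbbdadbaddaccdd
  17 |  17 | dd
  18 |  12 | ddaccdd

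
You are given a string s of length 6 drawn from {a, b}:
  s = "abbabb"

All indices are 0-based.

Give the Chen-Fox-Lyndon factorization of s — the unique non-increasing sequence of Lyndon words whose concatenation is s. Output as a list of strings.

emit factor 1: 'abb' (i=0, period=3)
emit factor 2: 'abb' (i=3, period=3)

["abb", "abb"]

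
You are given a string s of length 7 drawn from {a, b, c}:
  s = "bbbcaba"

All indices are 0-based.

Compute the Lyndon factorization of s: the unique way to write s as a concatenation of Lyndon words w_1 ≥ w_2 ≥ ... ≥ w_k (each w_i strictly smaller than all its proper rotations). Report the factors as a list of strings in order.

["bbbc", "ab", "a"]

emit factor 1: 'bbbc' (i=0, period=4)
emit factor 2: 'ab' (i=4, period=2)
emit factor 3: 'a' (i=6, period=1)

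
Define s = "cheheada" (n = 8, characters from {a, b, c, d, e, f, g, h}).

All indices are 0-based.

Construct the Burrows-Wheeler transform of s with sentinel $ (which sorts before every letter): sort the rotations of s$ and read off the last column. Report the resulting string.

ade$ahhec

rank  rotation   last
    0  $cheheada  a
    1  a$chehead  d
    2  ada$chehe  e
    3  cheheada$  $
    4  da$chehea  a
    5  eada$cheh  h
    6  eheada$ch  h
    7  heada$che  e
    8  heheada$c  c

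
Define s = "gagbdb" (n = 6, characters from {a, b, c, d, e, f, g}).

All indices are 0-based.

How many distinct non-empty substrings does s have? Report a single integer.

sorted suffixes:
  #0 SA[0]=1  'agbdb'
  #1 SA[1]=5  'b'
  #2 SA[2]=3  'bdb'
  #3 SA[3]=4  'db'
  #4 SA[4]=0  'gagbdb'
  #5 SA[5]=2  'gbdb'

SA = [1, 5, 3, 4, 0, 2]
rank  pair      lcp
   1  s[1:],s[5:]  0  ''
   2  s[5:],s[3:]  1  'b'
   3  s[3:],s[4:]  0  ''
   4  s[4:],s[0:]  0  ''
   5  s[0:],s[2:]  1  'g'

n(n+1)/2 = 6·7/2 = 21
Σ LCP = 0 + 0 + 1 + 0 + 0 + 1 = 2
distinct = 21 − 2 = 19

19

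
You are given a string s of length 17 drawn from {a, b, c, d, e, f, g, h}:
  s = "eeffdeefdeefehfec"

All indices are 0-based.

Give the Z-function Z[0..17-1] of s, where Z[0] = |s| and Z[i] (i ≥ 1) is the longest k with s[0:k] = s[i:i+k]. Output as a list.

[17, 1, 0, 0, 0, 3, 1, 0, 0, 3, 1, 0, 1, 0, 0, 1, 0]

Z[0]=17
i=1: i≥r, start 0; Z[1]=1 extend→box=[1,2)
i=2: i≥r, start 0; Z[2]=0
i=3: i≥r, start 0; Z[3]=0
i=4: i≥r, start 0; Z[4]=0
i=5: i≥r, start 0; Z[5]=3 extend→box=[5,8)
i=6: min(r-i=2, Z[1]=1)=1; Z[6]=1
i=7: min(r-i=1, Z[2]=0)=0; Z[7]=0
i=8: i≥r, start 0; Z[8]=0
i=9: i≥r, start 0; Z[9]=3 extend→box=[9,12)
i=10: min(r-i=2, Z[1]=1)=1; Z[10]=1
i=11: min(r-i=1, Z[2]=0)=0; Z[11]=0
i=12: i≥r, start 0; Z[12]=1 extend→box=[12,13)
i=13: i≥r, start 0; Z[13]=0
i=14: i≥r, start 0; Z[14]=0
i=15: i≥r, start 0; Z[15]=1 extend→box=[15,16)
i=16: i≥r, start 0; Z[16]=0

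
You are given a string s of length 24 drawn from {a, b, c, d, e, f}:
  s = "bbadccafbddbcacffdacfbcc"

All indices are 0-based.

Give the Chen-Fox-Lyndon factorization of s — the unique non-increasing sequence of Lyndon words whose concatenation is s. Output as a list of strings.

emit factor 1: 'b' (i=0, period=1)
emit factor 2: 'b' (i=1, period=1)
emit factor 3: 'adccafbddbc' (i=2, period=11)
emit factor 4: 'acffd' (i=13, period=5)
emit factor 5: 'acfbcc' (i=18, period=6)

["b", "b", "adccafbddbc", "acffd", "acfbcc"]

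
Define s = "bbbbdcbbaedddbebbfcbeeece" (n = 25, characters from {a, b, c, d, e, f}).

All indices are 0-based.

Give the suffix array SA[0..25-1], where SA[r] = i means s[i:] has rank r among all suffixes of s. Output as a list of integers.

rank | idx | suffix
   0 |   8 | aedddbebbfcbeeece
   1 |   7 | baedddbebbfcbeeece
   2 |   6 | bbaedddbebbfcbeeece
   3 |   0 | bbbbdcbbaedddbebbfcbeeece
   4 |   1 | bbbdcbbaedddbebbfcbeeece
   5 |   2 | bbdcbbaedddbebbfcbeeece
   6 |  15 | bbfcbeeece
   7 |   3 | bdcbbaedddbebbfcbeeece
   8 |  13 | bebbfcbeeece
   9 |  19 | beeece
  10 |  16 | bfcbeeece
  11 |   5 | cbbaedddbebbfcbeeece
  12 |  18 | cbeeece
  13 |  23 | ce
  14 |  12 | dbebbfcbeeece
  15 |   4 | dcbbaedddbebbfcbeeece
  16 |  11 | ddbebbfcbeeece
  17 |  10 | dddbebbfcbeeece
  18 |  24 | e
  19 |  14 | ebbfcbeeece
  20 |  22 | ece
  21 |   9 | edddbebbfcbeeece
  22 |  21 | eece
  23 |  20 | eeece
  24 |  17 | fcbeeece

[8, 7, 6, 0, 1, 2, 15, 3, 13, 19, 16, 5, 18, 23, 12, 4, 11, 10, 24, 14, 22, 9, 21, 20, 17]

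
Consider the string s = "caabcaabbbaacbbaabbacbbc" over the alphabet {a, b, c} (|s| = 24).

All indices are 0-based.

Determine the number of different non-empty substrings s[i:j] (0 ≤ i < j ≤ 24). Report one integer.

sorted suffixes:
  #0 SA[0]=15  'aabbacbbc'
  #1 SA[1]=5  'aabbbaacbbaabbacbbc'
  #2 SA[2]=1  'aabcaabbbaacbbaabbacbbc'
  #3 SA[3]=10  'aacbbaabbacbbc'
  #4 SA[4]=16  'abbacbbc'
  #5 SA[5]=6  'abbbaacbbaabbacbbc'
  #6 SA[6]=2  'abcaabbbaacbbaabbacbbc'
  #7 SA[7]=11  'acbbaabbacbbc'
  #8 SA[8]=19  'acbbc'
  #9 SA[9]=14  'baabbacbbc'
  #10 SA[10]=9  'baacbbaabbacbbc'
  #11 SA[11]=18  'bacbbc'
  #12 SA[12]=13  'bbaabbacbbc'
  #13 SA[13]=8  'bbaacbbaabbacbbc'
  #14 SA[14]=17  'bbacbbc'
  #15 SA[15]=7  'bbbaacbbaabbacbbc'
  #16 SA[16]=21  'bbc'
  #17 SA[17]=22  'bc'
  #18 SA[18]=3  'bcaabbbaacbbaabbacbbc'
  #19 SA[19]=23  'c'
  #20 SA[20]=4  'caabbbaacbbaabbacbbc'
  #21 SA[21]=0  'caabcaabbbaacbbaabbacbbc'
  #22 SA[22]=12  'cbbaabbacbbc'
  #23 SA[23]=20  'cbbc'

SA = [15, 5, 1, 10, 16, 6, 2, 11, 19, 14, 9, 18, 13, 8, 17, 7, 21, 22, 3, 23, 4, 0, 12, 20]
[i] adj suffixes → lcp
  [1] 15/5 → 4 ('aabb')
  [2] 5/1 → 3 ('aab')
  [3] 1/10 → 2 ('aa')
  [4] 10/16 → 1 ('a')
  [5] 16/6 → 3 ('abb')
  [6] 6/2 → 2 ('ab')
  [7] 2/11 → 1 ('a')
  [8] 11/19 → 4 ('acbb')
  [9] 19/14 → 0 ('')
  [10] 14/9 → 3 ('baa')
  [11] 9/18 → 2 ('ba')
  [12] 18/13 → 1 ('b')
  [13] 13/8 → 4 ('bbaa')
  [14] 8/17 → 3 ('bba')
  [15] 17/7 → 2 ('bb')
  [16] 7/21 → 2 ('bb')
  [17] 21/22 → 1 ('b')
  [18] 22/3 → 2 ('bc')
  [19] 3/23 → 0 ('')
  [20] 23/4 → 1 ('c')
  [21] 4/0 → 4 ('caab')
  [22] 0/12 → 1 ('c')
  [23] 12/20 → 3 ('cbb')

n(n+1)/2 = 24·25/2 = 300
Σ LCP = 0 + 4 + 3 + 2 + 1 + 3 + 2 + 1 + 4 + 0 + 3 + 2 + 1 + 4 + 3 + 2 + 2 + 1 + 2 + 0 + 1 + 4 + 1 + 3 = 49
distinct = 300 − 49 = 251

251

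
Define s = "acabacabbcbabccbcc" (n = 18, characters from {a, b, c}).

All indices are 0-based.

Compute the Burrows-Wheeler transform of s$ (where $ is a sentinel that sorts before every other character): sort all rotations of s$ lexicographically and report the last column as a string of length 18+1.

cccb$bcaabcacaabcbb

rank  rotation             last
    0  $acabacabbcbabccbcc  c
    1  abacabbcbabccbcc$ac  c
    2  abbcbabccbcc$acabac  c
    3  abccbcc$acabacabbcb  b
    4  acabacabbcbabccbcc$  $
    5  acabbcbabccbcc$acab  b
    6  babccbcc$acabacabbc  c
    7  bacabbcbabccbcc$aca  a
    8  bbcbabccbcc$acabaca  a
    9  bcbabccbcc$acabacab  b
   10  bcc$acabacabbcbabcc  c
   11  bccbcc$acabacabbcba  a
   12  c$acabacabbcbabccbc  c
   13  cabacabbcbabccbcc$a  a
   14  cabbcbabccbcc$acaba  a
   15  cbabccbcc$acabacabb  b
   16  cbcc$acabacabbcbabc  c
   17  cc$acabacabbcbabccb  b
   18  ccbcc$acabacabbcbab  b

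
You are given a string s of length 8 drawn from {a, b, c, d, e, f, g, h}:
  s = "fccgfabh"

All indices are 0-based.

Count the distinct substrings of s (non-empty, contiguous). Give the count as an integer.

34

rank | idx | suffix
   0 |   5 | abh
   1 |   6 | bh
   2 |   1 | ccgfabh
   3 |   2 | cgfabh
   4 |   4 | fabh
   5 |   0 | fccgfabh
   6 |   3 | gfabh
   7 |   7 | h

SA = [5, 6, 1, 2, 4, 0, 3, 7]
[i] adj suffixes → lcp
  [1] 5/6 → 0 ('')
  [2] 6/1 → 0 ('')
  [3] 1/2 → 1 ('c')
  [4] 2/4 → 0 ('')
  [5] 4/0 → 1 ('f')
  [6] 0/3 → 0 ('')
  [7] 3/7 → 0 ('')

n(n+1)/2 = 8·9/2 = 36
Σ LCP = 0 + 0 + 0 + 1 + 0 + 1 + 0 + 0 = 2
distinct = 36 − 2 = 34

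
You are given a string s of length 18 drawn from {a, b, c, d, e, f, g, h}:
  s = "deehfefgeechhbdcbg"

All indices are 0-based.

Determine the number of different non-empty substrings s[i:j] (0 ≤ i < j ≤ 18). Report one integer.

159

rank→(start, suffix):
  0 → (13, 'bdcbg')
  1 → (16, 'bg')
  2 → (15, 'cbg')
  3 → (10, 'chhbdcbg')
  4 → (14, 'dcbg')
  5 → (0, 'deehfefgeechhbdcbg')
  6 → (9, 'echhbdcbg')
  7 → (8, 'eechhbdcbg')
  8 → (1, 'eehfefgeechhbdcbg')
  9 → (5, 'efgeechhbdcbg')
  10 → (2, 'ehfefgeechhbdcbg')
  11 → (4, 'fefgeechhbdcbg')
  12 → (6, 'fgeechhbdcbg')
  13 → (17, 'g')
  14 → (7, 'geechhbdcbg')
  15 → (12, 'hbdcbg')
  16 → (3, 'hfefgeechhbdcbg')
  17 → (11, 'hhbdcbg')

SA = [13, 16, 15, 10, 14, 0, 9, 8, 1, 5, 2, 4, 6, 17, 7, 12, 3, 11]
rank  pair      lcp
   1  s[13:],s[16:]  1  'b'
   2  s[16:],s[15:]  0  ''
   3  s[15:],s[10:]  1  'c'
   4  s[10:],s[14:]  0  ''
   5  s[14:],s[0:]  1  'd'
   6  s[0:],s[9:]  0  ''
   7  s[9:],s[8:]  1  'e'
   8  s[8:],s[1:]  2  'ee'
   9  s[1:],s[5:]  1  'e'
  10  s[5:],s[2:]  1  'e'
  11  s[2:],s[4:]  0  ''
  12  s[4:],s[6:]  1  'f'
  13  s[6:],s[17:]  0  ''
  14  s[17:],s[7:]  1  'g'
  15  s[7:],s[12:]  0  ''
  16  s[12:],s[3:]  1  'h'
  17  s[3:],s[11:]  1  'h'

n(n+1)/2 = 18·19/2 = 171
Σ LCP = 0 + 1 + 0 + 1 + 0 + 1 + 0 + 1 + 2 + 1 + 1 + 0 + 1 + 0 + 1 + 0 + 1 + 1 = 12
distinct = 171 − 12 = 159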